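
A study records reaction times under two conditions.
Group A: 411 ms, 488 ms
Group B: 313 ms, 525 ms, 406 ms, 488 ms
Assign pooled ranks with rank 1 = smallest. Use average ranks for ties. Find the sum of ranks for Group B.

13.5

Sorted (ascending): 313, 406, 411, 488, 488, 525
The 2 values of 488 occupy positions 4–5 → average rank (4+5)/2 = 4.5.
Group B values → pooled ranks: 313→1, 525→6, 406→2, 488→4.5
Rank sum = 1 + 6 + 2 + 4.5 = 13.5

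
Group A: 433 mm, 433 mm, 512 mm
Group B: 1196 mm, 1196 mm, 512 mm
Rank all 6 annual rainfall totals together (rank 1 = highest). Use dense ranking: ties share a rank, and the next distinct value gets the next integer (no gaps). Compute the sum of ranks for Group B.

4

Sorted (descending): 1196, 1196, 512, 512, 433, 433
The 2 values of 1196 share dense rank 1.
The 2 values of 512 share dense rank 2.
The 2 values of 433 share dense rank 3.
Group B values → pooled ranks: 1196→1, 1196→1, 512→2
Rank sum = 1 + 1 + 2 = 4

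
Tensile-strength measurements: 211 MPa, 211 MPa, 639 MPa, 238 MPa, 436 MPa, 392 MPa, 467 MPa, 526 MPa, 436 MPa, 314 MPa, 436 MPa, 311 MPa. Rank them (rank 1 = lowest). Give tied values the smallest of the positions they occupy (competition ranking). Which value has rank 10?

467

Sorted (ascending): 211, 211, 238, 311, 314, 392, 436, 436, 436, 467, 526, 639
The 2 values of 211 occupy positions 1–2 → each gets rank 1.
The 3 values of 436 occupy positions 7–9 → each gets rank 7.
Rank 10 → value 467.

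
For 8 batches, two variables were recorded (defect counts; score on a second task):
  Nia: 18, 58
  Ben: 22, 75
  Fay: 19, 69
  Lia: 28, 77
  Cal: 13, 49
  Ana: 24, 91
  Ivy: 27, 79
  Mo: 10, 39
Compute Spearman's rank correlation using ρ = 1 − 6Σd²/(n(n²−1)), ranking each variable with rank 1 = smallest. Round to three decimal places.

Ranks of variable 1: 3, 5, 4, 8, 2, 6, 7, 1
Ranks of variable 2: 3, 5, 4, 6, 2, 8, 7, 1
d = r₁ − r₂: 0, 0, 0, 2, 0, -2, 0, 0
d²: 0, 0, 0, 4, 0, 4, 0, 0; Σd² = 8
ρ = 1 − 6·8/(8·63) = 1 − 48/504 = 0.905

0.905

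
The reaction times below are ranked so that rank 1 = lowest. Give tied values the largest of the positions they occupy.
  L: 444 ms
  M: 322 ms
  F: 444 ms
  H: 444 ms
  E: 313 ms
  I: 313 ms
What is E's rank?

2

Sorted (ascending): 313, 313, 322, 444, 444, 444
The 2 values of 313 occupy positions 1–2 → each gets rank 2.
The 3 values of 444 occupy positions 4–6 → each gets rank 6.
E has value 313 ms → rank 2.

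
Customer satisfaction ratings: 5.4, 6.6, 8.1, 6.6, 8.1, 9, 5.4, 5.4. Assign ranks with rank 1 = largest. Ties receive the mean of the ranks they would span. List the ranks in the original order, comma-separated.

Sorted (descending): 9, 8.1, 8.1, 6.6, 6.6, 5.4, 5.4, 5.4
The 2 values of 8.1 occupy positions 2–3 → average rank (2+3)/2 = 2.5.
The 2 values of 6.6 occupy positions 4–5 → average rank (4+5)/2 = 4.5.
The 3 values of 5.4 occupy positions 6–8 → average rank 7.

7, 4.5, 2.5, 4.5, 2.5, 1, 7, 7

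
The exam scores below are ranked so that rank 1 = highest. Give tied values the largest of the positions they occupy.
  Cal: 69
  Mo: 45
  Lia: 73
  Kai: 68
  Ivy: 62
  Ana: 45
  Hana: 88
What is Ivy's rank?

Sorted (descending): 88, 73, 69, 68, 62, 45, 45
The 2 values of 45 occupy positions 6–7 → each gets rank 7.
Ivy has value 62 → rank 5.

5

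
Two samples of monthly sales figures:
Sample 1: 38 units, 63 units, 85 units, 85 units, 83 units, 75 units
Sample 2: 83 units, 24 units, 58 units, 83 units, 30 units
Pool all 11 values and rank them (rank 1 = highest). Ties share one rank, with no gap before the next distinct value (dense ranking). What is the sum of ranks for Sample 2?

Sorted (descending): 85, 85, 83, 83, 83, 75, 63, 58, 38, 30, 24
The 2 values of 85 share dense rank 1.
The 3 values of 83 share dense rank 2.
Remaining distinct values take the next consecutive integers.
Sample 2 values → pooled ranks: 83→2, 24→8, 58→5, 83→2, 30→7
Rank sum = 2 + 8 + 5 + 2 + 7 = 24

24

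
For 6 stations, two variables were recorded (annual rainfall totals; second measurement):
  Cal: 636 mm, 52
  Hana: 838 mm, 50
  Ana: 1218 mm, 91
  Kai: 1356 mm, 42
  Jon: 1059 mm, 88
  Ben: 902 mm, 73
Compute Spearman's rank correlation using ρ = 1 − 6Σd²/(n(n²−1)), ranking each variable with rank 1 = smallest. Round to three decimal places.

Ranks of variable 1: 1, 2, 5, 6, 4, 3
Ranks of variable 2: 3, 2, 6, 1, 5, 4
d = r₁ − r₂: -2, 0, -1, 5, -1, -1
d²: 4, 0, 1, 25, 1, 1; Σd² = 32
ρ = 1 − 6·32/(6·35) = 1 − 192/210 = 0.086

0.086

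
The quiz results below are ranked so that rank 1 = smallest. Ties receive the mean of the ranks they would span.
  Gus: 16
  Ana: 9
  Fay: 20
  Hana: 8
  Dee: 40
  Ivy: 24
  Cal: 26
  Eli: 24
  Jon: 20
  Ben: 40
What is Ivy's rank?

Sorted (ascending): 8, 9, 16, 20, 20, 24, 24, 26, 40, 40
The 2 values of 20 occupy positions 4–5 → average rank (4+5)/2 = 4.5.
The 2 values of 24 occupy positions 6–7 → average rank (6+7)/2 = 6.5.
The 2 values of 40 occupy positions 9–10 → average rank (9+10)/2 = 9.5.
Ivy has value 24 → rank 6.5.

6.5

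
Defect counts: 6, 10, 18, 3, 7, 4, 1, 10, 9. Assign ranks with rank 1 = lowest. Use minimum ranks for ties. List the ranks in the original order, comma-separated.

4, 7, 9, 2, 5, 3, 1, 7, 6

Sorted (ascending): 1, 3, 4, 6, 7, 9, 10, 10, 18
The 2 values of 10 occupy positions 7–8 → each gets rank 7.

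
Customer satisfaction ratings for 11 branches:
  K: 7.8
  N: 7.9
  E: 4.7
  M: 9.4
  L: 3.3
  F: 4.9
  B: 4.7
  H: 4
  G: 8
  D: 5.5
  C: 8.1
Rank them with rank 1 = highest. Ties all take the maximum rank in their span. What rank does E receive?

9

Sorted (descending): 9.4, 8.1, 8, 7.9, 7.8, 5.5, 4.9, 4.7, 4.7, 4, 3.3
The 2 values of 4.7 occupy positions 8–9 → each gets rank 9.
E has value 4.7 → rank 9.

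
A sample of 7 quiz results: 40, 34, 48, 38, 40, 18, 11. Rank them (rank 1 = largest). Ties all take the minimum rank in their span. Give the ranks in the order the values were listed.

Sorted (descending): 48, 40, 40, 38, 34, 18, 11
The 2 values of 40 occupy positions 2–3 → each gets rank 2.

2, 5, 1, 4, 2, 6, 7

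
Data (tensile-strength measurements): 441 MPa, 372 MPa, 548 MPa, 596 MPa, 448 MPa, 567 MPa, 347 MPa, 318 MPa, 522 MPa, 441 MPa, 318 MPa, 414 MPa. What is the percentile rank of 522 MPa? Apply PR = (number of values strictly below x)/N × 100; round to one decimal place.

66.7

N = 12.
Strictly below 522: 8. Equal to 522: 1.
PR = 8/12 × 100 = 66.7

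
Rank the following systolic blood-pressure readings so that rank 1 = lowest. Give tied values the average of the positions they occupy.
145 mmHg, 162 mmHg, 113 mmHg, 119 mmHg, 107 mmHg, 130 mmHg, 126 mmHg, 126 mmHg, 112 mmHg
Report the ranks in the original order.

8, 9, 3, 4, 1, 7, 5.5, 5.5, 2

Sorted (ascending): 107, 112, 113, 119, 126, 126, 130, 145, 162
The 2 values of 126 occupy positions 5–6 → average rank (5+6)/2 = 5.5.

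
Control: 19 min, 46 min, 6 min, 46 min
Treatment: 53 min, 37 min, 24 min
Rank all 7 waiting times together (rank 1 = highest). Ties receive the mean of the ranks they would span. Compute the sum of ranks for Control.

Sorted (descending): 53, 46, 46, 37, 24, 19, 6
The 2 values of 46 occupy positions 2–3 → average rank (2+3)/2 = 2.5.
Control values → pooled ranks: 19→6, 46→2.5, 6→7, 46→2.5
Rank sum = 6 + 2.5 + 7 + 2.5 = 18

18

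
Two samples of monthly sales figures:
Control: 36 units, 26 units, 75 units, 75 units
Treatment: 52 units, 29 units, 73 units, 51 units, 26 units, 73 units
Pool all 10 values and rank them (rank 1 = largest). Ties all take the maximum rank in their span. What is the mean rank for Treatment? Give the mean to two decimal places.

Sorted (descending): 75, 75, 73, 73, 52, 51, 36, 29, 26, 26
The 2 values of 75 occupy positions 1–2 → each gets rank 2.
The 2 values of 73 occupy positions 3–4 → each gets rank 4.
The 2 values of 26 occupy positions 9–10 → each gets rank 10.
Treatment values → pooled ranks: 52→5, 29→8, 73→4, 51→6, 26→10, 73→4
Mean rank = (5 + 8 + 4 + 6 + 10 + 4) / 6 = 6.17

6.17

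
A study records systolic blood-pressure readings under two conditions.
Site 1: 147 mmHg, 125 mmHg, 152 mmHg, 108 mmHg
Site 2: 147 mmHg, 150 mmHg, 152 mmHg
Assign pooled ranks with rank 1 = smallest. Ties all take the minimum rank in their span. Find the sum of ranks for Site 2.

14

Sorted (ascending): 108, 125, 147, 147, 150, 152, 152
The 2 values of 147 occupy positions 3–4 → each gets rank 3.
The 2 values of 152 occupy positions 6–7 → each gets rank 6.
Site 2 values → pooled ranks: 147→3, 150→5, 152→6
Rank sum = 3 + 5 + 6 = 14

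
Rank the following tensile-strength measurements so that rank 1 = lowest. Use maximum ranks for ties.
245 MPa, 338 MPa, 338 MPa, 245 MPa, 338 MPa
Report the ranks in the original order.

2, 5, 5, 2, 5

Sorted (ascending): 245, 245, 338, 338, 338
The 2 values of 245 occupy positions 1–2 → each gets rank 2.
The 3 values of 338 occupy positions 3–5 → each gets rank 5.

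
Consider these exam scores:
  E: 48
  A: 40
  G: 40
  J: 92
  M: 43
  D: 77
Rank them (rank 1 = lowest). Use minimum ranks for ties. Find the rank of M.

Sorted (ascending): 40, 40, 43, 48, 77, 92
The 2 values of 40 occupy positions 1–2 → each gets rank 1.
M has value 43 → rank 3.

3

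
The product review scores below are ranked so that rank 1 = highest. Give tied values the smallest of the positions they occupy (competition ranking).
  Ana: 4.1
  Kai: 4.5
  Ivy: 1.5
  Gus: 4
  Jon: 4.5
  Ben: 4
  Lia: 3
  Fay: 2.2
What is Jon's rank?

Sorted (descending): 4.5, 4.5, 4.1, 4, 4, 3, 2.2, 1.5
The 2 values of 4.5 occupy positions 1–2 → each gets rank 1.
The 2 values of 4 occupy positions 4–5 → each gets rank 4.
Jon has value 4.5 → rank 1.

1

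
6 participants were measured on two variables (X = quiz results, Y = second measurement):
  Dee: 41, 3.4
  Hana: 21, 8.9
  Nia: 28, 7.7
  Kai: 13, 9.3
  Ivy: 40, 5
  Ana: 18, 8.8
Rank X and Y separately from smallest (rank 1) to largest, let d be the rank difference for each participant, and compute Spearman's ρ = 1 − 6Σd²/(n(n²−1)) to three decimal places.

-0.943

Ranks of variable 1: 6, 3, 4, 1, 5, 2
Ranks of variable 2: 1, 5, 3, 6, 2, 4
d = r₁ − r₂: 5, -2, 1, -5, 3, -2
d²: 25, 4, 1, 25, 9, 4; Σd² = 68
ρ = 1 − 6·68/(6·35) = 1 − 408/210 = -0.943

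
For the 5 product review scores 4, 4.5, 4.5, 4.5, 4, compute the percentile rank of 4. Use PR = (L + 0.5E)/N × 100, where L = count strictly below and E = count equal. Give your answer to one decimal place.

N = 5.
Strictly below 4: 0. Equal to 4: 2.
PR = (0 + 0.5·2)/5 × 100 = 20.0

20.0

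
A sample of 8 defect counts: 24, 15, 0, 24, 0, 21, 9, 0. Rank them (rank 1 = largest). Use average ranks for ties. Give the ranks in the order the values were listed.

Sorted (descending): 24, 24, 21, 15, 9, 0, 0, 0
The 2 values of 24 occupy positions 1–2 → average rank (1+2)/2 = 1.5.
The 3 values of 0 occupy positions 6–8 → average rank 7.

1.5, 4, 7, 1.5, 7, 3, 5, 7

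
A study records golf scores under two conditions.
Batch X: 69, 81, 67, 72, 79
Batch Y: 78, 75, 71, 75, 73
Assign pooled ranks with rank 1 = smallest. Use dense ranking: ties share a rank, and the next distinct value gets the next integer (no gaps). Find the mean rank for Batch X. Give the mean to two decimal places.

4.80

Sorted (ascending): 67, 69, 71, 72, 73, 75, 75, 78, 79, 81
The 2 values of 75 share dense rank 6.
Remaining distinct values take the next consecutive integers.
Batch X values → pooled ranks: 69→2, 81→9, 67→1, 72→4, 79→8
Mean rank = (2 + 9 + 1 + 4 + 8) / 5 = 4.80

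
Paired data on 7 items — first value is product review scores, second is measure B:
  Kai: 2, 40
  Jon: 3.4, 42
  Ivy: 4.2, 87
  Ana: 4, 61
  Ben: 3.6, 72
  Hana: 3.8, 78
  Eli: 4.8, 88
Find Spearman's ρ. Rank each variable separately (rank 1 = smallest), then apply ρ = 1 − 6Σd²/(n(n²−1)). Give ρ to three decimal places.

Ranks of variable 1: 1, 2, 6, 5, 3, 4, 7
Ranks of variable 2: 1, 2, 6, 3, 4, 5, 7
d = r₁ − r₂: 0, 0, 0, 2, -1, -1, 0
d²: 0, 0, 0, 4, 1, 1, 0; Σd² = 6
ρ = 1 − 6·6/(7·48) = 1 − 36/336 = 0.893

0.893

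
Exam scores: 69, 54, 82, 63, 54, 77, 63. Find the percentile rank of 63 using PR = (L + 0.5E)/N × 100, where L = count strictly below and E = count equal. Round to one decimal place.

N = 7.
Strictly below 63: 2. Equal to 63: 2.
PR = (2 + 0.5·2)/7 × 100 = 42.9

42.9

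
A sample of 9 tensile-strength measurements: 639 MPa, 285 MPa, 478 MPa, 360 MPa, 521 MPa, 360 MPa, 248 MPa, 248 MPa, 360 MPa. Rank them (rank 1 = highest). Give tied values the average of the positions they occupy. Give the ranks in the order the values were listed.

Sorted (descending): 639, 521, 478, 360, 360, 360, 285, 248, 248
The 3 values of 360 occupy positions 4–6 → average rank 5.
The 2 values of 248 occupy positions 8–9 → average rank (8+9)/2 = 8.5.

1, 7, 3, 5, 2, 5, 8.5, 8.5, 5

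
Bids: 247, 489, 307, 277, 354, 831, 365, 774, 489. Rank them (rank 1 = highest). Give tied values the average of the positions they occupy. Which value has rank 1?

Sorted (descending): 831, 774, 489, 489, 365, 354, 307, 277, 247
The 2 values of 489 occupy positions 3–4 → average rank (3+4)/2 = 3.5.
Rank 1 → value 831.

831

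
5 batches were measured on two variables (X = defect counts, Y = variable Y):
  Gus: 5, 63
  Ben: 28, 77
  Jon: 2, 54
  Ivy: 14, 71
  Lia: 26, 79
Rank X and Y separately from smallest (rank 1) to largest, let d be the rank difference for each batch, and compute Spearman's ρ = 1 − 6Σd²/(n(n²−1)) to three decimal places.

Ranks of variable 1: 2, 5, 1, 3, 4
Ranks of variable 2: 2, 4, 1, 3, 5
d = r₁ − r₂: 0, 1, 0, 0, -1
d²: 0, 1, 0, 0, 1; Σd² = 2
ρ = 1 − 6·2/(5·24) = 1 − 12/120 = 0.900

0.900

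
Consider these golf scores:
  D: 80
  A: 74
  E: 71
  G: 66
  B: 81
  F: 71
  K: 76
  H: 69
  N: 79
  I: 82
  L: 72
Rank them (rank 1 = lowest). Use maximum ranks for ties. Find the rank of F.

Sorted (ascending): 66, 69, 71, 71, 72, 74, 76, 79, 80, 81, 82
The 2 values of 71 occupy positions 3–4 → each gets rank 4.
F has value 71 → rank 4.

4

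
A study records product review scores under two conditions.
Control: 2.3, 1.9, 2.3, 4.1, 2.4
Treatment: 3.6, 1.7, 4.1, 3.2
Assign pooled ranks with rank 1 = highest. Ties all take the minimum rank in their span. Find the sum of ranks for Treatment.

17

Sorted (descending): 4.1, 4.1, 3.6, 3.2, 2.4, 2.3, 2.3, 1.9, 1.7
The 2 values of 4.1 occupy positions 1–2 → each gets rank 1.
The 2 values of 2.3 occupy positions 6–7 → each gets rank 6.
Treatment values → pooled ranks: 3.6→3, 1.7→9, 4.1→1, 3.2→4
Rank sum = 3 + 9 + 1 + 4 = 17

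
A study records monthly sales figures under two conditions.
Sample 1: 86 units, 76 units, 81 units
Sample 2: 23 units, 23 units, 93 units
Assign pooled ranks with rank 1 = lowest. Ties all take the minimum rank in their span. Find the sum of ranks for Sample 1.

Sorted (ascending): 23, 23, 76, 81, 86, 93
The 2 values of 23 occupy positions 1–2 → each gets rank 1.
Sample 1 values → pooled ranks: 86→5, 76→3, 81→4
Rank sum = 5 + 3 + 4 = 12

12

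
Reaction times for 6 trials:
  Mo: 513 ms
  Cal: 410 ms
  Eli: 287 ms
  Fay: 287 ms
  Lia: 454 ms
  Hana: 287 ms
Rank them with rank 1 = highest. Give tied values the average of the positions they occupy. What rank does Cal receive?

3

Sorted (descending): 513, 454, 410, 287, 287, 287
The 3 values of 287 occupy positions 4–6 → average rank 5.
Cal has value 410 ms → rank 3.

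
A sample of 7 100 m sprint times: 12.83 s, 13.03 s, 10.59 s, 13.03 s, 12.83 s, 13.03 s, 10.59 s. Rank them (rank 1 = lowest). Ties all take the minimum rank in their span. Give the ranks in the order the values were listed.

Sorted (ascending): 10.59, 10.59, 12.83, 12.83, 13.03, 13.03, 13.03
The 2 values of 10.59 occupy positions 1–2 → each gets rank 1.
The 2 values of 12.83 occupy positions 3–4 → each gets rank 3.
The 3 values of 13.03 occupy positions 5–7 → each gets rank 5.

3, 5, 1, 5, 3, 5, 1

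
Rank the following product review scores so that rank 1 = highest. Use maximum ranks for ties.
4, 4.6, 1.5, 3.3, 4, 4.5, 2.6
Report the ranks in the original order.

4, 1, 7, 5, 4, 2, 6

Sorted (descending): 4.6, 4.5, 4, 4, 3.3, 2.6, 1.5
The 2 values of 4 occupy positions 3–4 → each gets rank 4.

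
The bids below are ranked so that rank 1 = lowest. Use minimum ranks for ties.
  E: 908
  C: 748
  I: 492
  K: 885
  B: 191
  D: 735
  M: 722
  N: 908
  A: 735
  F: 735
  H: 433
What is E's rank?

10

Sorted (ascending): 191, 433, 492, 722, 735, 735, 735, 748, 885, 908, 908
The 3 values of 735 occupy positions 5–7 → each gets rank 5.
The 2 values of 908 occupy positions 10–11 → each gets rank 10.
E has value 908 → rank 10.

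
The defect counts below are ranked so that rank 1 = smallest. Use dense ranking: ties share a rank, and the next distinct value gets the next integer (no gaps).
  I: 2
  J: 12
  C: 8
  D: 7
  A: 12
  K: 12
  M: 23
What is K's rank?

Sorted (ascending): 2, 7, 8, 12, 12, 12, 23
The 3 values of 12 share dense rank 4.
Remaining distinct values take the next consecutive integers.
K has value 12 → rank 4.

4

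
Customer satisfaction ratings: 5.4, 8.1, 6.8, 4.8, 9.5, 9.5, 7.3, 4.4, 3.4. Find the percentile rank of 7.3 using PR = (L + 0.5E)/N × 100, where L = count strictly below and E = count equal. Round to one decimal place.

N = 9.
Strictly below 7.3: 5. Equal to 7.3: 1.
PR = (5 + 0.5·1)/9 × 100 = 61.1

61.1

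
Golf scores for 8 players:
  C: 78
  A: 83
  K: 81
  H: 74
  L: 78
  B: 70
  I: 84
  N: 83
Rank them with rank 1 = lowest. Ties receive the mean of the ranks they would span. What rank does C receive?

3.5

Sorted (ascending): 70, 74, 78, 78, 81, 83, 83, 84
The 2 values of 78 occupy positions 3–4 → average rank (3+4)/2 = 3.5.
The 2 values of 83 occupy positions 6–7 → average rank (6+7)/2 = 6.5.
C has value 78 → rank 3.5.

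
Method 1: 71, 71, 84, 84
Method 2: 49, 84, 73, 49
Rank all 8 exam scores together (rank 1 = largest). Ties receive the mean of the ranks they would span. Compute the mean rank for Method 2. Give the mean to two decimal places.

5.25

Sorted (descending): 84, 84, 84, 73, 71, 71, 49, 49
The 3 values of 84 occupy positions 1–3 → average rank 2.
The 2 values of 71 occupy positions 5–6 → average rank (5+6)/2 = 5.5.
The 2 values of 49 occupy positions 7–8 → average rank (7+8)/2 = 7.5.
Method 2 values → pooled ranks: 49→7.5, 84→2, 73→4, 49→7.5
Mean rank = (7.5 + 2 + 4 + 7.5) / 4 = 5.25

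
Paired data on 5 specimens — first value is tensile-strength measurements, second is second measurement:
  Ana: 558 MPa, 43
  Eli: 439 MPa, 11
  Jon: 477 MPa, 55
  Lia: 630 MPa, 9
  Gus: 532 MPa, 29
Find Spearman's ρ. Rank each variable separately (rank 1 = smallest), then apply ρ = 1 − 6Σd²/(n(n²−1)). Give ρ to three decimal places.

Ranks of variable 1: 4, 1, 2, 5, 3
Ranks of variable 2: 4, 2, 5, 1, 3
d = r₁ − r₂: 0, -1, -3, 4, 0
d²: 0, 1, 9, 16, 0; Σd² = 26
ρ = 1 − 6·26/(5·24) = 1 − 156/120 = -0.300

-0.300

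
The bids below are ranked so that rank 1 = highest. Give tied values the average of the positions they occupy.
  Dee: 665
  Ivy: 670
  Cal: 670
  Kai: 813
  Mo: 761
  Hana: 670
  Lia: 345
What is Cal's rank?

4

Sorted (descending): 813, 761, 670, 670, 670, 665, 345
The 3 values of 670 occupy positions 3–5 → average rank 4.
Cal has value 670 → rank 4.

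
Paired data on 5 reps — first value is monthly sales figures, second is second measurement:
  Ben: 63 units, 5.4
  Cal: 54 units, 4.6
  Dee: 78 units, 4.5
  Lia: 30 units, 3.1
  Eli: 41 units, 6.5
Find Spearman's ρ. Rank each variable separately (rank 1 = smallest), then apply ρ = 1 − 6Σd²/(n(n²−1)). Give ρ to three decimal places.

0.100

Ranks of variable 1: 4, 3, 5, 1, 2
Ranks of variable 2: 4, 3, 2, 1, 5
d = r₁ − r₂: 0, 0, 3, 0, -3
d²: 0, 0, 9, 0, 9; Σd² = 18
ρ = 1 − 6·18/(5·24) = 1 − 108/120 = 0.100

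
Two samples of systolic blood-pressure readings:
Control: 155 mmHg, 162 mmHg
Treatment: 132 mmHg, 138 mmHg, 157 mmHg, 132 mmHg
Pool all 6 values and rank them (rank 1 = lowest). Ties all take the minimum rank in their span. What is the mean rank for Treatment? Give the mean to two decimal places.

Sorted (ascending): 132, 132, 138, 155, 157, 162
The 2 values of 132 occupy positions 1–2 → each gets rank 1.
Treatment values → pooled ranks: 132→1, 138→3, 157→5, 132→1
Mean rank = (1 + 3 + 5 + 1) / 4 = 2.50

2.50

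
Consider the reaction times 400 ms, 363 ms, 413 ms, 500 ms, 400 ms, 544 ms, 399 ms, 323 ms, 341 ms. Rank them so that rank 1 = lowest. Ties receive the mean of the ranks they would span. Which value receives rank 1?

323

Sorted (ascending): 323, 341, 363, 399, 400, 400, 413, 500, 544
The 2 values of 400 occupy positions 5–6 → average rank (5+6)/2 = 5.5.
Rank 1 → value 323.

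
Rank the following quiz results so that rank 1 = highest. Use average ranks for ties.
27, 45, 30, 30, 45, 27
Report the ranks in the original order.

Sorted (descending): 45, 45, 30, 30, 27, 27
The 2 values of 45 occupy positions 1–2 → average rank (1+2)/2 = 1.5.
The 2 values of 30 occupy positions 3–4 → average rank (3+4)/2 = 3.5.
The 2 values of 27 occupy positions 5–6 → average rank (5+6)/2 = 5.5.

5.5, 1.5, 3.5, 3.5, 1.5, 5.5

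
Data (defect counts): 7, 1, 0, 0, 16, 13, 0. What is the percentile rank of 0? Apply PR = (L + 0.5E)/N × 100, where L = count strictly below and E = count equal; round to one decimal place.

21.4

N = 7.
Strictly below 0: 0. Equal to 0: 3.
PR = (0 + 0.5·3)/7 × 100 = 21.4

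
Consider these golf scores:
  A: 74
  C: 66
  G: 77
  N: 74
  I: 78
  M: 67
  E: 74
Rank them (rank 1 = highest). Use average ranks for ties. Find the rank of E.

Sorted (descending): 78, 77, 74, 74, 74, 67, 66
The 3 values of 74 occupy positions 3–5 → average rank 4.
E has value 74 → rank 4.

4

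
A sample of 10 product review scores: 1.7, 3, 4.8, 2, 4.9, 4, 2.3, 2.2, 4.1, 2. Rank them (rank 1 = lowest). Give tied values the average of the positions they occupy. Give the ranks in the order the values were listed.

1, 6, 9, 2.5, 10, 7, 5, 4, 8, 2.5

Sorted (ascending): 1.7, 2, 2, 2.2, 2.3, 3, 4, 4.1, 4.8, 4.9
The 2 values of 2 occupy positions 2–3 → average rank (2+3)/2 = 2.5.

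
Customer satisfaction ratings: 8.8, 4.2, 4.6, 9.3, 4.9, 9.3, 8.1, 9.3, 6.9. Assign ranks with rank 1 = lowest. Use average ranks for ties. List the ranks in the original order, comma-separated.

Sorted (ascending): 4.2, 4.6, 4.9, 6.9, 8.1, 8.8, 9.3, 9.3, 9.3
The 3 values of 9.3 occupy positions 7–9 → average rank 8.

6, 1, 2, 8, 3, 8, 5, 8, 4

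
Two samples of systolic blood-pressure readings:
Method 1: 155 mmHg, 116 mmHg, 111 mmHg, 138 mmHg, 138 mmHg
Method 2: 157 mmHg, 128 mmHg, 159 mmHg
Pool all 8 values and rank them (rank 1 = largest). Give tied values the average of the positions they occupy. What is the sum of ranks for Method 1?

Sorted (descending): 159, 157, 155, 138, 138, 128, 116, 111
The 2 values of 138 occupy positions 4–5 → average rank (4+5)/2 = 4.5.
Method 1 values → pooled ranks: 155→3, 116→7, 111→8, 138→4.5, 138→4.5
Rank sum = 3 + 7 + 8 + 4.5 + 4.5 = 27

27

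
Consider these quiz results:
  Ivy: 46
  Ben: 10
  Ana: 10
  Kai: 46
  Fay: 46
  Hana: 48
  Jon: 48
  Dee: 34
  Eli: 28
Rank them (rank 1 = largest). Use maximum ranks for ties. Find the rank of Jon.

2

Sorted (descending): 48, 48, 46, 46, 46, 34, 28, 10, 10
The 2 values of 48 occupy positions 1–2 → each gets rank 2.
The 3 values of 46 occupy positions 3–5 → each gets rank 5.
The 2 values of 10 occupy positions 8–9 → each gets rank 9.
Jon has value 48 → rank 2.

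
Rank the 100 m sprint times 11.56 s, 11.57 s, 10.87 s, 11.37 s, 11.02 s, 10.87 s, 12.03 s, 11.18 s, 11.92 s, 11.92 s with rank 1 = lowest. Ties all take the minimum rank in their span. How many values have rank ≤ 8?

Sorted (ascending): 10.87, 10.87, 11.02, 11.18, 11.37, 11.56, 11.57, 11.92, 11.92, 12.03
The 2 values of 10.87 occupy positions 1–2 → each gets rank 1.
The 2 values of 11.92 occupy positions 8–9 → each gets rank 8.
Ranks ≤ 8: {1, 1, 3, 4, 5, 6, 7, 8, 8} → 9 values.

9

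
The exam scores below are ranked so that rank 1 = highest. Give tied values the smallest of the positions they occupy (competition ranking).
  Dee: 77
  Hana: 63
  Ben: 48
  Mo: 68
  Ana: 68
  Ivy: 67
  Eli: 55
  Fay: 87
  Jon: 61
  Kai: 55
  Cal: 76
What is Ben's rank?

Sorted (descending): 87, 77, 76, 68, 68, 67, 63, 61, 55, 55, 48
The 2 values of 68 occupy positions 4–5 → each gets rank 4.
The 2 values of 55 occupy positions 9–10 → each gets rank 9.
Ben has value 48 → rank 11.

11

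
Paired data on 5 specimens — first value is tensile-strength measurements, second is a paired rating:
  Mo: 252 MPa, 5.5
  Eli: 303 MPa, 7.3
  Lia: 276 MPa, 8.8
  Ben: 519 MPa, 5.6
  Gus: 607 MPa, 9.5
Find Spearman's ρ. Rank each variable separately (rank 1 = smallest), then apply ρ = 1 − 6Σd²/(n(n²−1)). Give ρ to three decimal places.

0.600

Ranks of variable 1: 1, 3, 2, 4, 5
Ranks of variable 2: 1, 3, 4, 2, 5
d = r₁ − r₂: 0, 0, -2, 2, 0
d²: 0, 0, 4, 4, 0; Σd² = 8
ρ = 1 − 6·8/(5·24) = 1 − 48/120 = 0.600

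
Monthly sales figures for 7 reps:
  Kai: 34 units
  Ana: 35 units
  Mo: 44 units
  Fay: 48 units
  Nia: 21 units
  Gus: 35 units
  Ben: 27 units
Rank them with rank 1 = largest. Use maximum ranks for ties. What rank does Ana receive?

Sorted (descending): 48, 44, 35, 35, 34, 27, 21
The 2 values of 35 occupy positions 3–4 → each gets rank 4.
Ana has value 35 units → rank 4.

4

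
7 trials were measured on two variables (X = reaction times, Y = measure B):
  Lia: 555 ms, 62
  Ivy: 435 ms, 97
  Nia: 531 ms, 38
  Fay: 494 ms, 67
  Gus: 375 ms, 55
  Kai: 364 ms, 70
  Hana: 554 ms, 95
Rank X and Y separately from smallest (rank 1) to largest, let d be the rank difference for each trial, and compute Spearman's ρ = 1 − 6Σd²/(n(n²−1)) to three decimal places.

Ranks of variable 1: 7, 3, 5, 4, 2, 1, 6
Ranks of variable 2: 3, 7, 1, 4, 2, 5, 6
d = r₁ − r₂: 4, -4, 4, 0, 0, -4, 0
d²: 16, 16, 16, 0, 0, 16, 0; Σd² = 64
ρ = 1 − 6·64/(7·48) = 1 − 384/336 = -0.143

-0.143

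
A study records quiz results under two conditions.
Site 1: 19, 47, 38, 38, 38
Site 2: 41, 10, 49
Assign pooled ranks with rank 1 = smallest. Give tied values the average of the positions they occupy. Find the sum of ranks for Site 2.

Sorted (ascending): 10, 19, 38, 38, 38, 41, 47, 49
The 3 values of 38 occupy positions 3–5 → average rank 4.
Site 2 values → pooled ranks: 41→6, 10→1, 49→8
Rank sum = 6 + 1 + 8 = 15

15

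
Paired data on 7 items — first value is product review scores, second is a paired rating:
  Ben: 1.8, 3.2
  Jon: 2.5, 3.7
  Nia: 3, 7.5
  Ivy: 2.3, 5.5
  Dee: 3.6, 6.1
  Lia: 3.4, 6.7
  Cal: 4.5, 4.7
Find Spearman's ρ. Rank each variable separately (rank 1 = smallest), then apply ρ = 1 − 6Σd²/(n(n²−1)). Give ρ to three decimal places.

Ranks of variable 1: 1, 3, 4, 2, 6, 5, 7
Ranks of variable 2: 1, 2, 7, 4, 5, 6, 3
d = r₁ − r₂: 0, 1, -3, -2, 1, -1, 4
d²: 0, 1, 9, 4, 1, 1, 16; Σd² = 32
ρ = 1 − 6·32/(7·48) = 1 − 192/336 = 0.429

0.429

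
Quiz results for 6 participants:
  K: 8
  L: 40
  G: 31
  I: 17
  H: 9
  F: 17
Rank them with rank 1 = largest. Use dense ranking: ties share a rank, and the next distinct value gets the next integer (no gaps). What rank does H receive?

Sorted (descending): 40, 31, 17, 17, 9, 8
The 2 values of 17 share dense rank 3.
Remaining distinct values take the next consecutive integers.
H has value 9 → rank 4.

4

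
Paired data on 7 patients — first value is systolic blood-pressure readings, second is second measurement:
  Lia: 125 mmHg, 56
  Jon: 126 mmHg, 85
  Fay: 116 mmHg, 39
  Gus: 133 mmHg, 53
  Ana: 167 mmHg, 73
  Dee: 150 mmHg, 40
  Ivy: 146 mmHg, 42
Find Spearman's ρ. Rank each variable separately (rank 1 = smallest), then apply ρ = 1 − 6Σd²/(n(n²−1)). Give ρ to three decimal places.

0.179

Ranks of variable 1: 2, 3, 1, 4, 7, 6, 5
Ranks of variable 2: 5, 7, 1, 4, 6, 2, 3
d = r₁ − r₂: -3, -4, 0, 0, 1, 4, 2
d²: 9, 16, 0, 0, 1, 16, 4; Σd² = 46
ρ = 1 − 6·46/(7·48) = 1 − 276/336 = 0.179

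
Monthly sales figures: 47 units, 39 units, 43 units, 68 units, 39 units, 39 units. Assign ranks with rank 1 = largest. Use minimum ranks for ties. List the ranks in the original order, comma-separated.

2, 4, 3, 1, 4, 4

Sorted (descending): 68, 47, 43, 39, 39, 39
The 3 values of 39 occupy positions 4–6 → each gets rank 4.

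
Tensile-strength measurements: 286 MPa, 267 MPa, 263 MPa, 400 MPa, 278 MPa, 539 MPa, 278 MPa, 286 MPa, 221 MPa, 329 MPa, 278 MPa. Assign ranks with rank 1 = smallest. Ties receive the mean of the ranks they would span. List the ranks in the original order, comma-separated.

7.5, 3, 2, 10, 5, 11, 5, 7.5, 1, 9, 5

Sorted (ascending): 221, 263, 267, 278, 278, 278, 286, 286, 329, 400, 539
The 3 values of 278 occupy positions 4–6 → average rank 5.
The 2 values of 286 occupy positions 7–8 → average rank (7+8)/2 = 7.5.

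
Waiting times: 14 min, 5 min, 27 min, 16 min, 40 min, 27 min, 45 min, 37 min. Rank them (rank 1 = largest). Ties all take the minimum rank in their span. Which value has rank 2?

Sorted (descending): 45, 40, 37, 27, 27, 16, 14, 5
The 2 values of 27 occupy positions 4–5 → each gets rank 4.
Rank 2 → value 40.

40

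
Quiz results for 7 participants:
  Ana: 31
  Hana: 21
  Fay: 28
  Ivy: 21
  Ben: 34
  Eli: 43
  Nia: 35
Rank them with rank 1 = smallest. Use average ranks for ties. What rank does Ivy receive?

1.5

Sorted (ascending): 21, 21, 28, 31, 34, 35, 43
The 2 values of 21 occupy positions 1–2 → average rank (1+2)/2 = 1.5.
Ivy has value 21 → rank 1.5.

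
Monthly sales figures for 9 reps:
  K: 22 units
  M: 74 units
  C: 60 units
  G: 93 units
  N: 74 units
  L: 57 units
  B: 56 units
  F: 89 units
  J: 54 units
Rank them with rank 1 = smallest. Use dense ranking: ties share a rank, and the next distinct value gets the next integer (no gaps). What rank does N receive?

Sorted (ascending): 22, 54, 56, 57, 60, 74, 74, 89, 93
The 2 values of 74 share dense rank 6.
Remaining distinct values take the next consecutive integers.
N has value 74 units → rank 6.

6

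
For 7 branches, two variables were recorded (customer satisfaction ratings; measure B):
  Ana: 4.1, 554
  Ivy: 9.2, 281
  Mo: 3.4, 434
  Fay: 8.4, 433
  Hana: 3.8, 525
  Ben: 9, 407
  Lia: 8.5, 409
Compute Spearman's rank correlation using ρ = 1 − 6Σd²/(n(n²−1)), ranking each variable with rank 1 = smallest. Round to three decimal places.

-0.857

Ranks of variable 1: 3, 7, 1, 4, 2, 6, 5
Ranks of variable 2: 7, 1, 5, 4, 6, 2, 3
d = r₁ − r₂: -4, 6, -4, 0, -4, 4, 2
d²: 16, 36, 16, 0, 16, 16, 4; Σd² = 104
ρ = 1 − 6·104/(7·48) = 1 − 624/336 = -0.857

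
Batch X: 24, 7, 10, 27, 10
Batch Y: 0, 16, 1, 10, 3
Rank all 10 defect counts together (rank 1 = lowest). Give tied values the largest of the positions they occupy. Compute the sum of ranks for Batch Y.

21

Sorted (ascending): 0, 1, 3, 7, 10, 10, 10, 16, 24, 27
The 3 values of 10 occupy positions 5–7 → each gets rank 7.
Batch Y values → pooled ranks: 0→1, 16→8, 1→2, 10→7, 3→3
Rank sum = 1 + 8 + 2 + 7 + 3 = 21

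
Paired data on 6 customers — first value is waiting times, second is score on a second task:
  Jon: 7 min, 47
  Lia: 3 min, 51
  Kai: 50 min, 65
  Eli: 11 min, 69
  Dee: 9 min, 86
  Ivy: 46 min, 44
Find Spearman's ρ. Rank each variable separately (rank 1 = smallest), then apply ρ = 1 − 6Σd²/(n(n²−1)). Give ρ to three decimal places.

Ranks of variable 1: 2, 1, 6, 4, 3, 5
Ranks of variable 2: 2, 3, 4, 5, 6, 1
d = r₁ − r₂: 0, -2, 2, -1, -3, 4
d²: 0, 4, 4, 1, 9, 16; Σd² = 34
ρ = 1 − 6·34/(6·35) = 1 − 204/210 = 0.029

0.029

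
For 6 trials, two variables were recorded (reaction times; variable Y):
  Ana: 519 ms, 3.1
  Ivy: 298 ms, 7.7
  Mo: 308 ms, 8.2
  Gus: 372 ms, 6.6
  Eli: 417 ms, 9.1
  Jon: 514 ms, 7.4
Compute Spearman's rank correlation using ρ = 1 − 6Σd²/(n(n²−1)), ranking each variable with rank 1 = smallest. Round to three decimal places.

Ranks of variable 1: 6, 1, 2, 3, 4, 5
Ranks of variable 2: 1, 4, 5, 2, 6, 3
d = r₁ − r₂: 5, -3, -3, 1, -2, 2
d²: 25, 9, 9, 1, 4, 4; Σd² = 52
ρ = 1 − 6·52/(6·35) = 1 − 312/210 = -0.486

-0.486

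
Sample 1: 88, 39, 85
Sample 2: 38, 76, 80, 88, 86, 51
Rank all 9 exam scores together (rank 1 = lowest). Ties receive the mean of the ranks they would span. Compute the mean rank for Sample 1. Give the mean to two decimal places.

Sorted (ascending): 38, 39, 51, 76, 80, 85, 86, 88, 88
The 2 values of 88 occupy positions 8–9 → average rank (8+9)/2 = 8.5.
Sample 1 values → pooled ranks: 88→8.5, 39→2, 85→6
Mean rank = (8.5 + 2 + 6) / 3 = 5.50

5.50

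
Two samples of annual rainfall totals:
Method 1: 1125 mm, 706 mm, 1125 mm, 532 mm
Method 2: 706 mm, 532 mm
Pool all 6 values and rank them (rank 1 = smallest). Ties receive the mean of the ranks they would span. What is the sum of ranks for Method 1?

Sorted (ascending): 532, 532, 706, 706, 1125, 1125
The 2 values of 532 occupy positions 1–2 → average rank (1+2)/2 = 1.5.
The 2 values of 706 occupy positions 3–4 → average rank (3+4)/2 = 3.5.
The 2 values of 1125 occupy positions 5–6 → average rank (5+6)/2 = 5.5.
Method 1 values → pooled ranks: 1125→5.5, 706→3.5, 1125→5.5, 532→1.5
Rank sum = 5.5 + 3.5 + 5.5 + 1.5 = 16

16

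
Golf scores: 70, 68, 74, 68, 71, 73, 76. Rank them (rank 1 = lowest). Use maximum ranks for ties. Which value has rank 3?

70

Sorted (ascending): 68, 68, 70, 71, 73, 74, 76
The 2 values of 68 occupy positions 1–2 → each gets rank 2.
Rank 3 → value 70.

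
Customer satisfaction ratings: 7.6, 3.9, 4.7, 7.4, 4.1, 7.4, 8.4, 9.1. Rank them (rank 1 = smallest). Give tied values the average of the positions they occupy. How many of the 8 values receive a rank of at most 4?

Sorted (ascending): 3.9, 4.1, 4.7, 7.4, 7.4, 7.6, 8.4, 9.1
The 2 values of 7.4 occupy positions 4–5 → average rank (4+5)/2 = 4.5.
Ranks ≤ 4: {1, 2, 3} → 3 values.

3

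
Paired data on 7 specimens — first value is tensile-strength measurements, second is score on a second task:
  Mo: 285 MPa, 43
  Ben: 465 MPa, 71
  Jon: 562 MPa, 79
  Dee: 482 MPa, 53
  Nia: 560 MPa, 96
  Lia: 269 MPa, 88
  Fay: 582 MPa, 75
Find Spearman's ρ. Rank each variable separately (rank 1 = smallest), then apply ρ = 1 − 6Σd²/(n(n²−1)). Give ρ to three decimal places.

0.214

Ranks of variable 1: 2, 3, 6, 4, 5, 1, 7
Ranks of variable 2: 1, 3, 5, 2, 7, 6, 4
d = r₁ − r₂: 1, 0, 1, 2, -2, -5, 3
d²: 1, 0, 1, 4, 4, 25, 9; Σd² = 44
ρ = 1 − 6·44/(7·48) = 1 − 264/336 = 0.214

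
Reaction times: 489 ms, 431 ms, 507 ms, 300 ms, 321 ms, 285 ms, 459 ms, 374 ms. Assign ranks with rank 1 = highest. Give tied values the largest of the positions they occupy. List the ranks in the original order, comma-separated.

2, 4, 1, 7, 6, 8, 3, 5

Sorted (descending): 507, 489, 459, 431, 374, 321, 300, 285
No ties — each value takes its position as its rank.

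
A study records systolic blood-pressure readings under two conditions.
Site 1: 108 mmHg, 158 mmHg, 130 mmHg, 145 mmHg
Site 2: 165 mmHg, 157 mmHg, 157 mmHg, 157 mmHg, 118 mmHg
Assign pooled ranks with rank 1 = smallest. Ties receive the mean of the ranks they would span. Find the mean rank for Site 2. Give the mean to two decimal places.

Sorted (ascending): 108, 118, 130, 145, 157, 157, 157, 158, 165
The 3 values of 157 occupy positions 5–7 → average rank 6.
Site 2 values → pooled ranks: 165→9, 157→6, 157→6, 157→6, 118→2
Mean rank = (9 + 6 + 6 + 6 + 2) / 5 = 5.80

5.80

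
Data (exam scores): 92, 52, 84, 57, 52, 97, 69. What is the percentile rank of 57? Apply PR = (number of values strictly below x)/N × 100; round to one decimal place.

N = 7.
Strictly below 57: 2. Equal to 57: 1.
PR = 2/7 × 100 = 28.6

28.6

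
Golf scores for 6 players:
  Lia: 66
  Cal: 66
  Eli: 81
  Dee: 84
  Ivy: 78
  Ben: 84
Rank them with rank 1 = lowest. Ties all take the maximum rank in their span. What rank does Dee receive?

6

Sorted (ascending): 66, 66, 78, 81, 84, 84
The 2 values of 66 occupy positions 1–2 → each gets rank 2.
The 2 values of 84 occupy positions 5–6 → each gets rank 6.
Dee has value 84 → rank 6.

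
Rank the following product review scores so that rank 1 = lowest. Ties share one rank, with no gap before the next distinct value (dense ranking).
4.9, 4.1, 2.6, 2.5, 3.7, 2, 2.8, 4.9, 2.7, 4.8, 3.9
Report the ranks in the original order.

10, 8, 3, 2, 6, 1, 5, 10, 4, 9, 7

Sorted (ascending): 2, 2.5, 2.6, 2.7, 2.8, 3.7, 3.9, 4.1, 4.8, 4.9, 4.9
The 2 values of 4.9 share dense rank 10.
Remaining distinct values take the next consecutive integers.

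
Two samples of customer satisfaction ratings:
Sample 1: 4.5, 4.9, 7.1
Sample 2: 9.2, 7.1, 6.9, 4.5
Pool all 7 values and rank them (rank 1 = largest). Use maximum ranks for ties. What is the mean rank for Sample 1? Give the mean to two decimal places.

Sorted (descending): 9.2, 7.1, 7.1, 6.9, 4.9, 4.5, 4.5
The 2 values of 7.1 occupy positions 2–3 → each gets rank 3.
The 2 values of 4.5 occupy positions 6–7 → each gets rank 7.
Sample 1 values → pooled ranks: 4.5→7, 4.9→5, 7.1→3
Mean rank = (7 + 5 + 3) / 3 = 5.00

5.00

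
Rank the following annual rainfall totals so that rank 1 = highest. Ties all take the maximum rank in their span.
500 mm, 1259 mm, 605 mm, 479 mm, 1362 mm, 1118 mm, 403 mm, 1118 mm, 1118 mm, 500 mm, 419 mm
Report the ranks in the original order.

Sorted (descending): 1362, 1259, 1118, 1118, 1118, 605, 500, 500, 479, 419, 403
The 3 values of 1118 occupy positions 3–5 → each gets rank 5.
The 2 values of 500 occupy positions 7–8 → each gets rank 8.

8, 2, 6, 9, 1, 5, 11, 5, 5, 8, 10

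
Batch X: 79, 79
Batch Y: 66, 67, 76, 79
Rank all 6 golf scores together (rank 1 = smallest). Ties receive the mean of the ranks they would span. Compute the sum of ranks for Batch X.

10

Sorted (ascending): 66, 67, 76, 79, 79, 79
The 3 values of 79 occupy positions 4–6 → average rank 5.
Batch X values → pooled ranks: 79→5, 79→5
Rank sum = 5 + 5 = 10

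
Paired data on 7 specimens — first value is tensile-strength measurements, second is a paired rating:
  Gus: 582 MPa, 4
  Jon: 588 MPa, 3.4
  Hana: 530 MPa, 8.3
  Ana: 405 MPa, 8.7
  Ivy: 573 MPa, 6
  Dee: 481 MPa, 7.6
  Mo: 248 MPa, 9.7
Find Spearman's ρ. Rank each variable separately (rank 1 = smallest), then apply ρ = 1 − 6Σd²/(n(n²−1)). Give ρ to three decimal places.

Ranks of variable 1: 6, 7, 4, 2, 5, 3, 1
Ranks of variable 2: 2, 1, 5, 6, 3, 4, 7
d = r₁ − r₂: 4, 6, -1, -4, 2, -1, -6
d²: 16, 36, 1, 16, 4, 1, 36; Σd² = 110
ρ = 1 − 6·110/(7·48) = 1 − 660/336 = -0.964

-0.964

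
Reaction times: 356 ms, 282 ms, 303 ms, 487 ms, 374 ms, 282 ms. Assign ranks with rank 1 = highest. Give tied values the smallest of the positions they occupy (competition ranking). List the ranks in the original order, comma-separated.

3, 5, 4, 1, 2, 5

Sorted (descending): 487, 374, 356, 303, 282, 282
The 2 values of 282 occupy positions 5–6 → each gets rank 5.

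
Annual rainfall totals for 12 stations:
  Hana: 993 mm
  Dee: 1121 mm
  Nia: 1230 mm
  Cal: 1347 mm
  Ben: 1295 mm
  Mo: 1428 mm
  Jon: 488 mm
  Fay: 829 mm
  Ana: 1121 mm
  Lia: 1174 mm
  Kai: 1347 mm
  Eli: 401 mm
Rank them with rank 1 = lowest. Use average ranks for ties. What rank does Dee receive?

Sorted (ascending): 401, 488, 829, 993, 1121, 1121, 1174, 1230, 1295, 1347, 1347, 1428
The 2 values of 1121 occupy positions 5–6 → average rank (5+6)/2 = 5.5.
The 2 values of 1347 occupy positions 10–11 → average rank (10+11)/2 = 10.5.
Dee has value 1121 mm → rank 5.5.

5.5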